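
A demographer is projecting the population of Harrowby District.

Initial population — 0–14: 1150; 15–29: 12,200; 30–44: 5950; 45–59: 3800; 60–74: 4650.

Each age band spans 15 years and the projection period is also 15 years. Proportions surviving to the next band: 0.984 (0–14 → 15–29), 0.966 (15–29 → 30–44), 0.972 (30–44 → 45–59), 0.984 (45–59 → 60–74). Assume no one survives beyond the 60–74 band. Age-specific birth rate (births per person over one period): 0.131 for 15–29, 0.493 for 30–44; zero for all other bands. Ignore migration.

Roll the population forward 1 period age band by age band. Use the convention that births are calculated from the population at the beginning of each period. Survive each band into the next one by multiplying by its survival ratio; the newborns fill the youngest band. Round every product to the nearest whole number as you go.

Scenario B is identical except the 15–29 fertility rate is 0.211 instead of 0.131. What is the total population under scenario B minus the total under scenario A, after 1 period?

Numbering the groups 1..5 from youngest to oldest:
Period 1.
Births: 12200 × 0.131 = 1598, 5950 × 0.493 = 2933 → total 4531
Group 2: 1150 × 0.984 = 1132
Group 3: 12200 × 0.966 = 11785
Group 4: 5950 × 0.972 = 5783
Group 5: 3800 × 0.984 = 3739
Giving 4531 / 1132 / 11785 / 5783 / 3739.
Scenario A total after 1 period: 26970
Scenario B projection —
Period 1.
Births: 12200 × 0.211 = 2574, 5950 × 0.493 = 2933 → total 5507
Group 2: 1150 × 0.984 = 1132
Group 3: 12200 × 0.966 = 11785
Group 4: 5950 × 0.972 = 5783
Group 5: 3800 × 0.984 = 3739
Giving 5507 / 1132 / 11785 / 5783 / 3739.
Scenario B total after 1 period: 27946
Difference B − A = 27946 − 26970 = 976

976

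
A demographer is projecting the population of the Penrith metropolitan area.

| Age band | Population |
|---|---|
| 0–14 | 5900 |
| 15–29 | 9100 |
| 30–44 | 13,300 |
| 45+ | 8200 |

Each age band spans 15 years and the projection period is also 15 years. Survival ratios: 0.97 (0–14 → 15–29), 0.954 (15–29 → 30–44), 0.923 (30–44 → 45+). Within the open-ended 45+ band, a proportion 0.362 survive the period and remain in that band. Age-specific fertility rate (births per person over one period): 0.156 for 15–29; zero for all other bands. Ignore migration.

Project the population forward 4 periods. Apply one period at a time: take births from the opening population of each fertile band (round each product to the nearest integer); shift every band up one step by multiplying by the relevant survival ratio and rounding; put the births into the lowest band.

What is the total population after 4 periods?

Period 1:
Births: 9100 × 0.156 = 1420
15–29: 5900 × 0.97 = 5723
30–44: 9100 × 0.954 = 8681
45+: 13300 × 0.923 + 8200 × 0.362 = 12276 + 2968 = 15244
→ [1420, 5723, 8681, 15244]
Period 2:
Births: 5723 × 0.156 = 893
15–29: 1420 × 0.97 = 1377
30–44: 5723 × 0.954 = 5460
45+: 8681 × 0.923 + 15244 × 0.362 = 8013 + 5518 = 13531
→ [893, 1377, 5460, 13531]
Period 3:
Births: 1377 × 0.156 = 215
15–29: 893 × 0.97 = 866
30–44: 1377 × 0.954 = 1314
45+: 5460 × 0.923 + 13531 × 0.362 = 5040 + 4898 = 9938
→ [215, 866, 1314, 9938]
Period 4:
Births: 866 × 0.156 = 135
15–29: 215 × 0.97 = 209
30–44: 866 × 0.954 = 826
45+: 1314 × 0.923 + 9938 × 0.362 = 1213 + 3598 = 4811
→ [135, 209, 826, 4811]
Total after period 4: 135 + 209 + 826 + 4811 = 5981

5981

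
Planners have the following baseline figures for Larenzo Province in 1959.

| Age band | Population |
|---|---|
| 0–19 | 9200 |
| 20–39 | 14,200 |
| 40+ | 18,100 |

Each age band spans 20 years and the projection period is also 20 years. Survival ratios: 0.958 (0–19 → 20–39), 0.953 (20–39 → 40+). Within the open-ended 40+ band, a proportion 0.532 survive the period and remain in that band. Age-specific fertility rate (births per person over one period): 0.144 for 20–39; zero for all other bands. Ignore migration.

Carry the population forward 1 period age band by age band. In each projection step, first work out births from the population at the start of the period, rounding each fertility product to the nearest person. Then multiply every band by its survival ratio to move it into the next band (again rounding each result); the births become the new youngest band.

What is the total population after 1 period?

Numbering the bands 1..3 from youngest to oldest:
— Period 1 —
Births: 14200 × 0.144 = 2045
Band 2: 9200 × 0.958 = 8814
Band 3: 14200 × 0.953 + 18100 × 0.532 = 13533 + 9629 = 23162
Population now: 0–19=2045, 20–39=8814, 40+=23162
Total after period 1: 2045 + 8814 + 23162 = 34021

34021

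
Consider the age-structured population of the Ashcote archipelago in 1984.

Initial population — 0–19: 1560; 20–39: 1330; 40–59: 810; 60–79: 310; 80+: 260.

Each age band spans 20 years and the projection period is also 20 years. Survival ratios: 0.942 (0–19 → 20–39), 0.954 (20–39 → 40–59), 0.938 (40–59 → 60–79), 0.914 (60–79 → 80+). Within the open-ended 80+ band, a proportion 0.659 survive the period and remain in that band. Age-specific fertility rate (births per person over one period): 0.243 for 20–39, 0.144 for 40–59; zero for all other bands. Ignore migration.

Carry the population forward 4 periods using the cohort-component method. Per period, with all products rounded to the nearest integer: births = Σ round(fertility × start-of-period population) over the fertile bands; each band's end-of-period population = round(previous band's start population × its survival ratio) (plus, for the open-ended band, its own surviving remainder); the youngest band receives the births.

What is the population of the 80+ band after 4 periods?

Numbering the bands 1..5 from youngest to oldest:
— Period 1 —
Births: 1330 × 0.243 = 323, 810 × 0.144 = 117 → total 440
Band 2: 1560 × 0.942 = 1470
Band 3: 1330 × 0.954 = 1269
Band 4: 810 × 0.938 = 760
Band 5: 310 × 0.914 + 260 × 0.659 = 283 + 171 = 454
→ [440, 1470, 1269, 760, 454]
— Period 2 —
Births: 1470 × 0.243 = 357, 1269 × 0.144 = 183 → total 540
Band 2: 440 × 0.942 = 414
Band 3: 1470 × 0.954 = 1402
Band 4: 1269 × 0.938 = 1190
Band 5: 760 × 0.914 + 454 × 0.659 = 695 + 299 = 994
→ [540, 414, 1402, 1190, 994]
— Period 3 —
Births: 414 × 0.243 = 101, 1402 × 0.144 = 202 → total 303
Band 2: 540 × 0.942 = 509
Band 3: 414 × 0.954 = 395
Band 4: 1402 × 0.938 = 1315
Band 5: 1190 × 0.914 + 994 × 0.659 = 1088 + 655 = 1743
→ [303, 509, 395, 1315, 1743]
— Period 4 —
Births: 509 × 0.243 = 124, 395 × 0.144 = 57 → total 181
Band 2: 303 × 0.942 = 285
Band 3: 509 × 0.954 = 486
Band 4: 395 × 0.938 = 371
Band 5: 1315 × 0.914 + 1743 × 0.659 = 1202 + 1149 = 2351
→ [181, 285, 486, 371, 2351]

2351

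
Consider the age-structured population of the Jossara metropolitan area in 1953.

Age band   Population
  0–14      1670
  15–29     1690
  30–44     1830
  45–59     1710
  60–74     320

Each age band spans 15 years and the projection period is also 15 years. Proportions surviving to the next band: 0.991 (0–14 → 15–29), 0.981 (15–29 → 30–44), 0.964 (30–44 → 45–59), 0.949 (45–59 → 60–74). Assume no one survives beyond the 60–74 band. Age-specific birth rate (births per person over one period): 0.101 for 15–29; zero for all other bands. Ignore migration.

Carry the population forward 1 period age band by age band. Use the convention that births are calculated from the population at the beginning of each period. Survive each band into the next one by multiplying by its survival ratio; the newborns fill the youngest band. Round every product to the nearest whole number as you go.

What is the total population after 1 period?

6871

(Bands numbered youngest = 1 to oldest = 5.)
After projecting period 1:
Births: 1690 × 0.101 = 171
Band 2: 1670 × 0.991 = 1655
Band 3: 1690 × 0.981 = 1658
Band 4: 1830 × 0.964 = 1764
Band 5: 1710 × 0.949 = 1623
Population now: 0–14=171, 15–29=1655, 30–44=1658, 45–59=1764, 60–74=1623
Total after period 1: 171 + 1655 + 1658 + 1764 + 1623 = 6871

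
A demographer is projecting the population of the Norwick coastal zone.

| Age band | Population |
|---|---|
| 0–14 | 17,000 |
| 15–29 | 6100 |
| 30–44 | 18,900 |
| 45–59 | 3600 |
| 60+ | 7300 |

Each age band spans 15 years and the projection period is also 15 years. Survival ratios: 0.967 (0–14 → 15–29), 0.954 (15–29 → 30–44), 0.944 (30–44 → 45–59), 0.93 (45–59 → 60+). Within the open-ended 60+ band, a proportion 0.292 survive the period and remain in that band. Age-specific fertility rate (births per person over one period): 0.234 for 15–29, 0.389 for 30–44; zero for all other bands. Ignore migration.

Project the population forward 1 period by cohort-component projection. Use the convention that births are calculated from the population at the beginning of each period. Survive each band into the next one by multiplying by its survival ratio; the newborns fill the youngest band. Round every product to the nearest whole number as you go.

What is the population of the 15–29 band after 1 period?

16439

Let band 1 be 0–14 through band 5 = 60+.
Period 1.
Births: 6100 × 0.234 = 1427  |  18900 × 0.389 = 7352 → 8779
Band 2: 17000 × 0.967 = 16439
Band 3: 6100 × 0.954 = 5819
Band 4: 18900 × 0.944 = 17842
Band 5: 3600 × 0.93 + 7300 × 0.292 = 3348 + 2132 = 5480
Population now: 0–14=8779, 15–29=16439, 30–44=5819, 45–59=17842, 60+=5480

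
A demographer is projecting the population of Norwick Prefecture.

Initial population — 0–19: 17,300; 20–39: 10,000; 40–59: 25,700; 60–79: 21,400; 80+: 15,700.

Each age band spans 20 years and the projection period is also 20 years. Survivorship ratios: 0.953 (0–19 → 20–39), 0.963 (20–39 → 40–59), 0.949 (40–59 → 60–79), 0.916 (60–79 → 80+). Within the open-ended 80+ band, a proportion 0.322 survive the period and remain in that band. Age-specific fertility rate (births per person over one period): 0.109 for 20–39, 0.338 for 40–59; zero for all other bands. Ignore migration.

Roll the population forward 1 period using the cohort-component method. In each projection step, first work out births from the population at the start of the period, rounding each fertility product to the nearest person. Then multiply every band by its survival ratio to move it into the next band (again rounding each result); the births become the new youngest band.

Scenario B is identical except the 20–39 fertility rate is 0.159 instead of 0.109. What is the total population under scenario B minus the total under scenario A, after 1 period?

500

[period 1]
Births: 10000 × 0.109 = 1090, 25700 × 0.338 = 8687 → 9777
20–39: 17300 × 0.953 = 16487
40–59: 10000 × 0.963 = 9630
60–79: 25700 × 0.949 = 24389
80+: 21400 × 0.916 + 15700 × 0.322 = 19602 + 5055 = 24657
End of period: [9777, 16487, 9630, 24389, 24657]
Scenario A total after 1 period: 84940
Scenario B projection —
[period 1]
Births: 10000 × 0.159 = 1590, 25700 × 0.338 = 8687 → 10277
20–39: 17300 × 0.953 = 16487
40–59: 10000 × 0.963 = 9630
60–79: 25700 × 0.949 = 24389
80+: 21400 × 0.916 + 15700 × 0.322 = 19602 + 5055 = 24657
End of period: [10277, 16487, 9630, 24389, 24657]
Scenario B total after 1 period: 85440
Difference B − A = 85440 − 84940 = 500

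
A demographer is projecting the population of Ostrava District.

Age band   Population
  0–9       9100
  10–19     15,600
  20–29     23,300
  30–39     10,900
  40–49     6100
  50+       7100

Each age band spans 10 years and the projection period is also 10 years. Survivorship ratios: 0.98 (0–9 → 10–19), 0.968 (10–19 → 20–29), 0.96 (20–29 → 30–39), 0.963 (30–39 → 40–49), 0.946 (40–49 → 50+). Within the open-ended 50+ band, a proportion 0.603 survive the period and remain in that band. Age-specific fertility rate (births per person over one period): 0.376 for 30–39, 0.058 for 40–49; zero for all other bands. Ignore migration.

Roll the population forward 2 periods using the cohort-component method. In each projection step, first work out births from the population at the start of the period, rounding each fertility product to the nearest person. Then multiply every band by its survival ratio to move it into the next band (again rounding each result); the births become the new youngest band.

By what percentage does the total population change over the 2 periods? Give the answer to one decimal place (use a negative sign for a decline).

(Groups numbered youngest = 1 to oldest = 6.)
Period 1:
Births: 10900 × 0.376 = 4098  |  6100 × 0.058 = 354 → 4452
Group 2: 9100 × 0.98 = 8918
Group 3: 15600 × 0.968 = 15101
Group 4: 23300 × 0.96 = 22368
Group 5: 10900 × 0.963 = 10497
Group 6: 6100 × 0.946 + 7100 × 0.603 = 5771 + 4281 = 10052
Population now: 0–9=4452, 10–19=8918, 20–29=15101, 30–39=22368, 40–49=10497, 50+=10052
Period 2:
Births: 22368 × 0.376 = 8410  |  10497 × 0.058 = 609 → 9019
Group 2: 4452 × 0.98 = 4363
Group 3: 8918 × 0.968 = 8633
Group 4: 15101 × 0.96 = 14497
Group 5: 22368 × 0.963 = 21540
Group 6: 10497 × 0.946 + 10052 × 0.603 = 9930 + 6061 = 15991
Population now: 0–9=9019, 10–19=4363, 20–29=8633, 30–39=14497, 40–49=21540, 50+=15991
Total: 72100 → 74043; change = 1943; percentage change = 2.7%

2.7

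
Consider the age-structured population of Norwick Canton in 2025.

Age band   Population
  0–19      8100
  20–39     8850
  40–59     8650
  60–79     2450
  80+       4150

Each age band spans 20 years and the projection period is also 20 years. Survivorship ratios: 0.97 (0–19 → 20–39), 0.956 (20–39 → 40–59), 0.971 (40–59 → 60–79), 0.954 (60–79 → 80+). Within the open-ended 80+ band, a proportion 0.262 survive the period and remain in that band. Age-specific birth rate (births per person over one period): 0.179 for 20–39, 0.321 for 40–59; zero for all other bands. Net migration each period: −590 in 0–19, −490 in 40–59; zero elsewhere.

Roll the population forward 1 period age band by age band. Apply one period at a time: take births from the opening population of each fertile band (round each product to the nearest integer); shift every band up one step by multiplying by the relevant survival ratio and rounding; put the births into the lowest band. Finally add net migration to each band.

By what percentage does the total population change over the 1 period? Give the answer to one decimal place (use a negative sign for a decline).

Let group 1 be 0–19 through group 5 = 80+.
Period 1.
Births: 8850 × 0.179 = 1584  |  8650 × 0.321 = 2777 — total 4361
Group 2: 8100 × 0.97 = 7857
Group 3: 8850 × 0.956 = 8461
Group 4: 8650 × 0.971 = 8399
Group 5: 2450 × 0.954 + 4150 × 0.262 = 2337 + 1087 = 3424
Net migration: Group 1 − 590 → 3771; Group 3 − 490 → 7971
Giving 3771 / 7857 / 7971 / 8399 / 3424.
Total: 32200 → 31422; change = -778; percentage change = -2.4%

-2.4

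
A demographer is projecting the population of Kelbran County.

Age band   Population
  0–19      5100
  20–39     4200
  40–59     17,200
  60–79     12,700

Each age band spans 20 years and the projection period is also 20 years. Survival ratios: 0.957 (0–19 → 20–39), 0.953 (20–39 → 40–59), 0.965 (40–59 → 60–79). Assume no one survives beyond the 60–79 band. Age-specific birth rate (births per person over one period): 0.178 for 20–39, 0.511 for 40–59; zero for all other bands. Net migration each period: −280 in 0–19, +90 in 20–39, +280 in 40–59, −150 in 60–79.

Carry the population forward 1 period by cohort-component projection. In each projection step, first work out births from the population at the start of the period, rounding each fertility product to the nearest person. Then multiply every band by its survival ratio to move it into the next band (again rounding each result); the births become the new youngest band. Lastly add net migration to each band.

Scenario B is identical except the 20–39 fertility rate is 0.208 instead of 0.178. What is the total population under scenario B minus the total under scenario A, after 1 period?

126

Call the bands 1 to 4, youngest first.
Period 1:
Births: 4200 × 0.178 = 748 ; 17200 × 0.511 = 8789 → 9537
Band 2: 5100 × 0.957 = 4881
Band 3: 4200 × 0.953 = 4003
Band 4: 17200 × 0.965 = 16598
Net migration: Band 1 − 280 → 9257; Band 2 + 90 → 4971; Band 3 + 280 → 4283; Band 4 − 150 → 16448
Giving 9257 / 4971 / 4283 / 16448.
Scenario A total after 1 period: 34959
Scenario B projection —
Period 1:
Births: 4200 × 0.208 = 874 ; 17200 × 0.511 = 8789 → 9663
Band 2: 5100 × 0.957 = 4881
Band 3: 4200 × 0.953 = 4003
Band 4: 17200 × 0.965 = 16598
Net migration: Band 1 − 280 → 9383; Band 2 + 90 → 4971; Band 3 + 280 → 4283; Band 4 − 150 → 16448
Giving 9383 / 4971 / 4283 / 16448.
Scenario B total after 1 period: 35085
Difference B − A = 35085 − 34959 = 126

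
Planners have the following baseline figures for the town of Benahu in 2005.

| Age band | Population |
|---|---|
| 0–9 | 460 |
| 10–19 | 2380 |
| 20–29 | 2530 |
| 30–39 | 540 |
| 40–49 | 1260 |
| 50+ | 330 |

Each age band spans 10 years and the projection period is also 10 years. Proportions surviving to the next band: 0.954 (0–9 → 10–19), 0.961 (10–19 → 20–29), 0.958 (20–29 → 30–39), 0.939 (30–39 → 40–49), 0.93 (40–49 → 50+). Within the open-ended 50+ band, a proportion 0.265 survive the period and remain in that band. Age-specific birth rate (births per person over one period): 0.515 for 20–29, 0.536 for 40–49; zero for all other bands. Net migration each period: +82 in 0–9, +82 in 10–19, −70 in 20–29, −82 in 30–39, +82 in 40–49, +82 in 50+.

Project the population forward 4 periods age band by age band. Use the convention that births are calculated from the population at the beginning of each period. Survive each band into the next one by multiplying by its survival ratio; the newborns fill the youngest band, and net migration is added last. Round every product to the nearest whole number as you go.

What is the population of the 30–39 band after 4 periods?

After projecting period 1:
Births: 2530 * 0.515 = 1303 ; 1260 * 0.536 = 675 — total 1978
10–19: 460 * 0.954 = 439
20–29: 2380 * 0.961 = 2287
30–39: 2530 * 0.958 = 2424
40–49: 540 * 0.939 = 507
50+: 1260 * 0.93 + 330 * 0.265 = 1172 + 87 = 1259
Net migration: 0–9 + 82 → 2060; 10–19 + 82 → 521; 20–29 − 70 → 2217; 30–39 − 82 → 2342; 40–49 + 82 → 589; 50+ + 82 → 1341
Giving 2060 / 521 / 2217 / 2342 / 589 / 1341.
After projecting period 2:
Births: 2217 * 0.515 = 1142 ; 589 * 0.536 = 316 — total 1458
10–19: 2060 * 0.954 = 1965
20–29: 521 * 0.961 = 501
30–39: 2217 * 0.958 = 2124
40–49: 2342 * 0.939 = 2199
50+: 589 * 0.93 + 1341 * 0.265 = 548 + 355 = 903
Net migration: 0–9 + 82 → 1540; 10–19 + 82 → 2047; 20–29 − 70 → 431; 30–39 − 82 → 2042; 40–49 + 82 → 2281; 50+ + 82 → 985
Giving 1540 / 2047 / 431 / 2042 / 2281 / 985.
After projecting period 3:
Births: 431 * 0.515 = 222 ; 2281 * 0.536 = 1223 — total 1445
10–19: 1540 * 0.954 = 1469
20–29: 2047 * 0.961 = 1967
30–39: 431 * 0.958 = 413
40–49: 2042 * 0.939 = 1917
50+: 2281 * 0.93 + 985 * 0.265 = 2121 + 261 = 2382
Net migration: 0–9 + 82 → 1527; 10–19 + 82 → 1551; 20–29 − 70 → 1897; 30–39 − 82 → 331; 40–49 + 82 → 1999; 50+ + 82 → 2464
Giving 1527 / 1551 / 1897 / 331 / 1999 / 2464.
After projecting period 4:
Births: 1897 * 0.515 = 977 ; 1999 * 0.536 = 1071 — total 2048
10–19: 1527 * 0.954 = 1457
20–29: 1551 * 0.961 = 1491
30–39: 1897 * 0.958 = 1817
40–49: 331 * 0.939 = 311
50+: 1999 * 0.93 + 2464 * 0.265 = 1859 + 653 = 2512
Net migration: 0–9 + 82 → 2130; 10–19 + 82 → 1539; 20–29 − 70 → 1421; 30–39 − 82 → 1735; 40–49 + 82 → 393; 50+ + 82 → 2594
Giving 2130 / 1539 / 1421 / 1735 / 393 / 2594.

1735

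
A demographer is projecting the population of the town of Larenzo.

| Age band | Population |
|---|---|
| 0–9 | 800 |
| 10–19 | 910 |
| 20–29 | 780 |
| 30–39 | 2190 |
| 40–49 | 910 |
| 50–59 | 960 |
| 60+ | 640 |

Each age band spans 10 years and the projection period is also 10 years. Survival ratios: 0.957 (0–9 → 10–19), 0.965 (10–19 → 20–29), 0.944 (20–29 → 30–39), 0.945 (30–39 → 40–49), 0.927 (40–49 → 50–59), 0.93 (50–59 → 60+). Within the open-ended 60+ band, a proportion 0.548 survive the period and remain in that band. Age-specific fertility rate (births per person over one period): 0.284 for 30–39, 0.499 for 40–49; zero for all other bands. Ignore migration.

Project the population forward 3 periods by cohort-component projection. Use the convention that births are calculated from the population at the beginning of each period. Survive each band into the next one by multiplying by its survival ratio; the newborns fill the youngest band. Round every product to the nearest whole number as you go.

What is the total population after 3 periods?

Numbering the bands 1..7 from youngest to oldest:
After projecting period 1:
Births: 2190 * 0.284 = 622 ; 910 * 0.499 = 454 — total 1076
Band 2: 800 * 0.957 = 766
Band 3: 910 * 0.965 = 878
Band 4: 780 * 0.944 = 736
Band 5: 2190 * 0.945 = 2070
Band 6: 910 * 0.927 = 844
Band 7: 960 * 0.93 + 640 * 0.548 = 893 + 351 = 1244
End of period: [1076, 766, 878, 736, 2070, 844, 1244]
After projecting period 2:
Births: 736 * 0.284 = 209 ; 2070 * 0.499 = 1033 — total 1242
Band 2: 1076 * 0.957 = 1030
Band 3: 766 * 0.965 = 739
Band 4: 878 * 0.944 = 829
Band 5: 736 * 0.945 = 696
Band 6: 2070 * 0.927 = 1919
Band 7: 844 * 0.93 + 1244 * 0.548 = 785 + 682 = 1467
End of period: [1242, 1030, 739, 829, 696, 1919, 1467]
After projecting period 3:
Births: 829 * 0.284 = 235 ; 696 * 0.499 = 347 — total 582
Band 2: 1242 * 0.957 = 1189
Band 3: 1030 * 0.965 = 994
Band 4: 739 * 0.944 = 698
Band 5: 829 * 0.945 = 783
Band 6: 696 * 0.927 = 645
Band 7: 1919 * 0.93 + 1467 * 0.548 = 1785 + 804 = 2589
End of period: [582, 1189, 994, 698, 783, 645, 2589]
Total after period 3: 582 + 1189 + 994 + 698 + 783 + 645 + 2589 = 7480

7480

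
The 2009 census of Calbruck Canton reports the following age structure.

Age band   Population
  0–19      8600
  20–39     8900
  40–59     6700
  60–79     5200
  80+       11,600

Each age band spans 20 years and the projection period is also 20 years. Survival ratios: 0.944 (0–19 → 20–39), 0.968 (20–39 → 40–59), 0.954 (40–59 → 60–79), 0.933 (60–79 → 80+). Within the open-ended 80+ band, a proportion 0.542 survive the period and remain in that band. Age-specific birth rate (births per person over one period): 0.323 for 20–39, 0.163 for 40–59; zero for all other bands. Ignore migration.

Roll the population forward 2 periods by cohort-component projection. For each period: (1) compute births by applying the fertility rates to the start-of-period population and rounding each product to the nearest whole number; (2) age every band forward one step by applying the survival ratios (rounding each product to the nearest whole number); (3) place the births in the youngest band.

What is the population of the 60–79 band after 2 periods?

8219

— Period 1 —
Births: 8900 * 0.323 = 2875 ; 6700 * 0.163 = 1092 → total 3967
20–39: 8600 * 0.944 = 8118
40–59: 8900 * 0.968 = 8615
60–79: 6700 * 0.954 = 6392
80+: 5200 * 0.933 + 11600 * 0.542 = 4852 + 6287 = 11139
→ [3967, 8118, 8615, 6392, 11139]
— Period 2 —
Births: 8118 * 0.323 = 2622 ; 8615 * 0.163 = 1404 → total 4026
20–39: 3967 * 0.944 = 3745
40–59: 8118 * 0.968 = 7858
60–79: 8615 * 0.954 = 8219
80+: 6392 * 0.933 + 11139 * 0.542 = 5964 + 6037 = 12001
→ [4026, 3745, 7858, 8219, 12001]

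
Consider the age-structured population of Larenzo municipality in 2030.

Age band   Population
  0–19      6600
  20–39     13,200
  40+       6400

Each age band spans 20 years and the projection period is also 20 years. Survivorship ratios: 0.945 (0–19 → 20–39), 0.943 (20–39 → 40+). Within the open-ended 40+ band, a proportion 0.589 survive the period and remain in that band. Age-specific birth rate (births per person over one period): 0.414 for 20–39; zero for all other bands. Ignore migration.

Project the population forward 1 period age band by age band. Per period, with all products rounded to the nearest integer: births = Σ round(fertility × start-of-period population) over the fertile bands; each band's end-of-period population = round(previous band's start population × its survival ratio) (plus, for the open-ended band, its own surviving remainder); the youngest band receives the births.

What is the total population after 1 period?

Period 1.
Births: 13200 × 0.414 = 5465
20–39: 6600 × 0.945 = 6237
40+: 13200 × 0.943 + 6400 × 0.589 = 12448 + 3770 = 16218
Giving 5465 / 6237 / 16218.
Total after period 1: 5465 + 6237 + 16218 = 27920

27920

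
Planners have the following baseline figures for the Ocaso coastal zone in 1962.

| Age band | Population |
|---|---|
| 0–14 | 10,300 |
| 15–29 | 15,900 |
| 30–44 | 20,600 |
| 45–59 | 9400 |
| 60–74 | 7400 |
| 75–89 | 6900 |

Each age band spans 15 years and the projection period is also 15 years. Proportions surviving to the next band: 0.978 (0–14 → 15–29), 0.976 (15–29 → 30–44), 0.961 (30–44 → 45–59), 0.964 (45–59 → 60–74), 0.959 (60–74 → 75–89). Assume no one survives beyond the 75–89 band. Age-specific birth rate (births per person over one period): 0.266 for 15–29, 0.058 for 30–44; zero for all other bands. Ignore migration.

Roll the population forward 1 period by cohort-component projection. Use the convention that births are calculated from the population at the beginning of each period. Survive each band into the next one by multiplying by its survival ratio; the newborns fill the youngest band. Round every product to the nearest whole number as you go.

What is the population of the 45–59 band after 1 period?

(Bands numbered youngest = 1 to oldest = 6.)
After projecting period 1:
Births: 15900 × 0.266 = 4229, 20600 × 0.058 = 1195 → 5424
Band 2: 10300 × 0.978 = 10073
Band 3: 15900 × 0.976 = 15518
Band 4: 20600 × 0.961 = 19797
Band 5: 9400 × 0.964 = 9062
Band 6: 7400 × 0.959 = 7097
Population now: 0–14=5424, 15–29=10073, 30–44=15518, 45–59=19797, 60–74=9062, 75–89=7097

19797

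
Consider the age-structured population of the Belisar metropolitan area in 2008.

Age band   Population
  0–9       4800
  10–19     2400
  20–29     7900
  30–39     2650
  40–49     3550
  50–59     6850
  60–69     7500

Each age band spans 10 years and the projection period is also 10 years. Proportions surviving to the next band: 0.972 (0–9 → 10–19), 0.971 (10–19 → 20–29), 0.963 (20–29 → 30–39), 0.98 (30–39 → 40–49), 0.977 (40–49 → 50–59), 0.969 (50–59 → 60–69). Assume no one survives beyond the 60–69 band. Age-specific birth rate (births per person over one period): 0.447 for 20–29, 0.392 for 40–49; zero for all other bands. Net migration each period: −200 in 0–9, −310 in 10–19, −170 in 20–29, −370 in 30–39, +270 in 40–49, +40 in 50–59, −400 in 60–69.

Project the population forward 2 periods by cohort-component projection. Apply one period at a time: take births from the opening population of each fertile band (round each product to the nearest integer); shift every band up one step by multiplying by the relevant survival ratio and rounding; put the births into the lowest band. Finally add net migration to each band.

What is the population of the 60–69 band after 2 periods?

After projecting period 1:
Births: 7900 * 0.447 = 3531  |  3550 * 0.392 = 1392 — total 4923
10–19: 4800 * 0.972 = 4666
20–29: 2400 * 0.971 = 2330
30–39: 7900 * 0.963 = 7608
40–49: 2650 * 0.98 = 2597
50–59: 3550 * 0.977 = 3468
60–69: 6850 * 0.969 = 6638
Net migration: 0–9 − 200 → 4723; 10–19 − 310 → 4356; 20–29 − 170 → 2160; 30–39 − 370 → 7238; 40–49 + 270 → 2867; 50–59 + 40 → 3508; 60–69 − 400 → 6238
→ [4723, 4356, 2160, 7238, 2867, 3508, 6238]
After projecting period 2:
Births: 2160 * 0.447 = 966  |  2867 * 0.392 = 1124 — total 2090
10–19: 4723 * 0.972 = 4591
20–29: 4356 * 0.971 = 4230
30–39: 2160 * 0.963 = 2080
40–49: 7238 * 0.98 = 7093
50–59: 2867 * 0.977 = 2801
60–69: 3508 * 0.969 = 3399
Net migration: 0–9 − 200 → 1890; 10–19 − 310 → 4281; 20–29 − 170 → 4060; 30–39 − 370 → 1710; 40–49 + 270 → 7363; 50–59 + 40 → 2841; 60–69 − 400 → 2999
→ [1890, 4281, 4060, 1710, 7363, 2841, 2999]

2999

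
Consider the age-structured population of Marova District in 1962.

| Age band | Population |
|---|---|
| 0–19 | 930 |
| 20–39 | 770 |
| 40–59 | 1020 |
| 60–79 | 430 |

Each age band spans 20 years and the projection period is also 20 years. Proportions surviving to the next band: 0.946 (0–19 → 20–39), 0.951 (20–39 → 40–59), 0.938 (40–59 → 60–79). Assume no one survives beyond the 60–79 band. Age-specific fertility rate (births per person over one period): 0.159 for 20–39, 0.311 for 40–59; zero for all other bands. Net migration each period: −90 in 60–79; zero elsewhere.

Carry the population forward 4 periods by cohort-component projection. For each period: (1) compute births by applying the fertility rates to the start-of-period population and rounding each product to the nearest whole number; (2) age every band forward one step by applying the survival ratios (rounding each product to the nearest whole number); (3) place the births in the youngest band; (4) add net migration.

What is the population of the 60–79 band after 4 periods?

Let group 1 be 0–19 through group 4 = 60–79.
[period 1]
Births: 770 × 0.159 = 122, 1020 × 0.311 = 317 → total 439
Group 2: 930 × 0.946 = 880
Group 3: 770 × 0.951 = 732
Group 4: 1020 × 0.938 = 957
Net migration: Group 4 − 90 → 867
→ [439, 880, 732, 867]
[period 2]
Births: 880 × 0.159 = 140, 732 × 0.311 = 228 → total 368
Group 2: 439 × 0.946 = 415
Group 3: 880 × 0.951 = 837
Group 4: 732 × 0.938 = 687
Net migration: Group 4 − 90 → 597
→ [368, 415, 837, 597]
[period 3]
Births: 415 × 0.159 = 66, 837 × 0.311 = 260 → total 326
Group 2: 368 × 0.946 = 348
Group 3: 415 × 0.951 = 395
Group 4: 837 × 0.938 = 785
Net migration: Group 4 − 90 → 695
→ [326, 348, 395, 695]
[period 4]
Births: 348 × 0.159 = 55, 395 × 0.311 = 123 → total 178
Group 2: 326 × 0.946 = 308
Group 3: 348 × 0.951 = 331
Group 4: 395 × 0.938 = 371
Net migration: Group 4 − 90 → 281
→ [178, 308, 331, 281]

281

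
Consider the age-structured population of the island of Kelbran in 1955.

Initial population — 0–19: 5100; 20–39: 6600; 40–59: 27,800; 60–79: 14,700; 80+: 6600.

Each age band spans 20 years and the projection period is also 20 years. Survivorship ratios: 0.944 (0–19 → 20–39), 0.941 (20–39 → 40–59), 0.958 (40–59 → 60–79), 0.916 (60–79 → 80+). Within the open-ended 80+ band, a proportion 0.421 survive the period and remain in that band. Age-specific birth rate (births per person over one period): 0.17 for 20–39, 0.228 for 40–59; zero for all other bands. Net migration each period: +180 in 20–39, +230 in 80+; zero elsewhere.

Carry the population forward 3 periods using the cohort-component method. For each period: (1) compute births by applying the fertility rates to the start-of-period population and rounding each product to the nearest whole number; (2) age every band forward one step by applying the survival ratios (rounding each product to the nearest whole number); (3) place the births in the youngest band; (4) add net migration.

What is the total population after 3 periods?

34882

Call the bands 1 to 5, youngest first.
[period 1]
Births: 6600 × 0.17 = 1122 ; 27800 × 0.228 = 6338 → 7460
Band 2: 5100 × 0.944 = 4814
Band 3: 6600 × 0.941 = 6211
Band 4: 27800 × 0.958 = 26632
Band 5: 14700 × 0.916 + 6600 × 0.421 = 13465 + 2779 = 16244
Net migration: Band 2 + 180 → 4994; Band 5 + 230 → 16474
End of period: [7460, 4994, 6211, 26632, 16474]
[period 2]
Births: 4994 × 0.17 = 849 ; 6211 × 0.228 = 1416 → 2265
Band 2: 7460 × 0.944 = 7042
Band 3: 4994 × 0.941 = 4699
Band 4: 6211 × 0.958 = 5950
Band 5: 26632 × 0.916 + 16474 × 0.421 = 24395 + 6936 = 31331
Net migration: Band 2 + 180 → 7222; Band 5 + 230 → 31561
End of period: [2265, 7222, 4699, 5950, 31561]
[period 3]
Births: 7222 × 0.17 = 1228 ; 4699 × 0.228 = 1071 → 2299
Band 2: 2265 × 0.944 = 2138
Band 3: 7222 × 0.941 = 6796
Band 4: 4699 × 0.958 = 4502
Band 5: 5950 × 0.916 + 31561 × 0.421 = 5450 + 13287 = 18737
Net migration: Band 2 + 180 → 2318; Band 5 + 230 → 18967
End of period: [2299, 2318, 6796, 4502, 18967]
Total after period 3: 2299 + 2318 + 6796 + 4502 + 18967 = 34882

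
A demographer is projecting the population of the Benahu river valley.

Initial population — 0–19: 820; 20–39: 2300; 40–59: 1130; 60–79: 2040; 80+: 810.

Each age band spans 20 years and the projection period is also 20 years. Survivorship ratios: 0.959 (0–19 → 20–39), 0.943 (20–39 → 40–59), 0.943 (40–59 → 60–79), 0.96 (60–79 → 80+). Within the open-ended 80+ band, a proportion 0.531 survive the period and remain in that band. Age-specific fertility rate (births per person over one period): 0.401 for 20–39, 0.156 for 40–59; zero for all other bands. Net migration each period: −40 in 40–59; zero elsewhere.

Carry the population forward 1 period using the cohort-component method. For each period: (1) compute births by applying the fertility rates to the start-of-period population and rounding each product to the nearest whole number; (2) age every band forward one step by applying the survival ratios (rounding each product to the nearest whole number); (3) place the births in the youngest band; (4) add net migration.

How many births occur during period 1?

1098

[period 1]
Births: 2300 * 0.401 = 922, 1130 * 0.156 = 176 → total 1098
20–39: 820 * 0.959 = 786
40–59: 2300 * 0.943 = 2169
60–79: 1130 * 0.943 = 1066
80+: 2040 * 0.96 + 810 * 0.531 = 1958 + 430 = 2388
Net migration: 40–59 − 40 → 2129
Population now: 0–19=1098, 20–39=786, 40–59=2129, 60–79=1066, 80+=2388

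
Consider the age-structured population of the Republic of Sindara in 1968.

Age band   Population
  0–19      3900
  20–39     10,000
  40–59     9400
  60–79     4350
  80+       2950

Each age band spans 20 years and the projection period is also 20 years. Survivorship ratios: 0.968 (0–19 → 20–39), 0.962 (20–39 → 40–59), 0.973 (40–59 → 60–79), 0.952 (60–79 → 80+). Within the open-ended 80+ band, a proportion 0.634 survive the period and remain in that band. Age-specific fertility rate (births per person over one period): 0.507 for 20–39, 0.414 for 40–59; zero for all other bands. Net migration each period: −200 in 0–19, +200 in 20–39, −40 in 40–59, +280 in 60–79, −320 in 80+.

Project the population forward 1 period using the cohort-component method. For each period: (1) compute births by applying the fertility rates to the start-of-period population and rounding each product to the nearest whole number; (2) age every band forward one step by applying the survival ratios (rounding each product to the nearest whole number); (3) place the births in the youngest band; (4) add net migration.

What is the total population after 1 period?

37434

(Bands numbered youngest = 1 to oldest = 5.)
[period 1]
Births: 10000 * 0.507 = 5070 ; 9400 * 0.414 = 3892 → total 8962
Band 2: 3900 * 0.968 = 3775
Band 3: 10000 * 0.962 = 9620
Band 4: 9400 * 0.973 = 9146
Band 5: 4350 * 0.952 + 2950 * 0.634 = 4141 + 1870 = 6011
Net migration: Band 1 − 200 → 8762; Band 2 + 200 → 3975; Band 3 − 40 → 9580; Band 4 + 280 → 9426; Band 5 − 320 → 5691
End of period: [8762, 3975, 9580, 9426, 5691]
Total after period 1: 8762 + 3975 + 9580 + 9426 + 5691 = 37434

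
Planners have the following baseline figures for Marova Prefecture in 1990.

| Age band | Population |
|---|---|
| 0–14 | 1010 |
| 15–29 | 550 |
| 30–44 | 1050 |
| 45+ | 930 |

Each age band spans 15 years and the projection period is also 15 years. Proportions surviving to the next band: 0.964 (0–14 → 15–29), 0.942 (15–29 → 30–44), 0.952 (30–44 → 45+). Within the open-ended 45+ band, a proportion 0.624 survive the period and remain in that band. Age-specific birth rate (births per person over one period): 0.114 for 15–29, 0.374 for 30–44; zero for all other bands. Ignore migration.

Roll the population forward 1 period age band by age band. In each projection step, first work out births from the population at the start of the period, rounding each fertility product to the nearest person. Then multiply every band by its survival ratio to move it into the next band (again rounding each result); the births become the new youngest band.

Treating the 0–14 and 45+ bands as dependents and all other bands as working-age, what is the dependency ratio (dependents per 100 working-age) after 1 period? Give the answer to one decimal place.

136.5

[period 1]
Births: 550 * 0.114 = 63 ; 1050 * 0.374 = 393 → 456
15–29: 1010 * 0.964 = 974
30–44: 550 * 0.942 = 518
45+: 1050 * 0.952 + 930 * 0.624 = 1000 + 580 = 1580
→ [456, 974, 518, 1580]
Dependents (band 0–14 + band 45+) = 456 + 1580 = 2036; working-age = 1492; ratio = 2036/1492 × 100 = 136.5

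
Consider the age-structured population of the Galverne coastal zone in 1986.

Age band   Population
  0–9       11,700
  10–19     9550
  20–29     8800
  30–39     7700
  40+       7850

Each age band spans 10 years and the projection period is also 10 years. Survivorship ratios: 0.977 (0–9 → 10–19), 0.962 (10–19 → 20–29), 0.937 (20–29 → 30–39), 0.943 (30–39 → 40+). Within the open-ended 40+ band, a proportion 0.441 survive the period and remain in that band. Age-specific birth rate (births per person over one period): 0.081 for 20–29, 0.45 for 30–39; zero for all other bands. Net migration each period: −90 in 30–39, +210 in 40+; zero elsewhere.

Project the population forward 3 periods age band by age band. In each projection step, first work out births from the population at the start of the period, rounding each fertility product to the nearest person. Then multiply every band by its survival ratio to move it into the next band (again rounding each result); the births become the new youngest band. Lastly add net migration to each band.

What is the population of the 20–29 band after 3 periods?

3927

After projecting period 1:
Births: 8800 × 0.081 = 713, 7700 × 0.45 = 3465 ⇒ total 4178
10–19: 11700 × 0.977 = 11431
20–29: 9550 × 0.962 = 9187
30–39: 8800 × 0.937 = 8246
40+: 7700 × 0.943 + 7850 × 0.441 = 7261 + 3462 = 10723
Net migration: 30–39 − 90 → 8156; 40+ + 210 → 10933
→ [4178, 11431, 9187, 8156, 10933]
After projecting period 2:
Births: 9187 × 0.081 = 744, 8156 × 0.45 = 3670 ⇒ total 4414
10–19: 4178 × 0.977 = 4082
20–29: 11431 × 0.962 = 10997
30–39: 9187 × 0.937 = 8608
40+: 8156 × 0.943 + 10933 × 0.441 = 7691 + 4821 = 12512
Net migration: 30–39 − 90 → 8518; 40+ + 210 → 12722
→ [4414, 4082, 10997, 8518, 12722]
After projecting period 3:
Births: 10997 × 0.081 = 891, 8518 × 0.45 = 3833 ⇒ total 4724
10–19: 4414 × 0.977 = 4312
20–29: 4082 × 0.962 = 3927
30–39: 10997 × 0.937 = 10304
40+: 8518 × 0.943 + 12722 × 0.441 = 8032 + 5610 = 13642
Net migration: 30–39 − 90 → 10214; 40+ + 210 → 13852
→ [4724, 4312, 3927, 10214, 13852]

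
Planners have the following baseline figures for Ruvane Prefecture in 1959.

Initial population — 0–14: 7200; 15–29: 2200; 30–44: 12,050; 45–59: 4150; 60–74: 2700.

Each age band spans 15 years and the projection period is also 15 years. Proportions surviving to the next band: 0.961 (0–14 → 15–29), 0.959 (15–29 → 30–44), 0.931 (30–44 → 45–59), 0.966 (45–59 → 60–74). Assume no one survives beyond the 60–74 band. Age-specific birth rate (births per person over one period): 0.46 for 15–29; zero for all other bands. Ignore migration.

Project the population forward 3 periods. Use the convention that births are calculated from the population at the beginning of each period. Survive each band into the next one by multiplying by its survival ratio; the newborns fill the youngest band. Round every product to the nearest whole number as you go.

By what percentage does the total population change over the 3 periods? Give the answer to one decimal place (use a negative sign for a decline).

Call the groups 1 to 5, youngest first.
Period 1:
Births: 2200 * 0.46 = 1012
Group 2: 7200 * 0.961 = 6919
Group 3: 2200 * 0.959 = 2110
Group 4: 12050 * 0.931 = 11219
Group 5: 4150 * 0.966 = 4009
Population now: 0–14=1012, 15–29=6919, 30–44=2110, 45–59=11219, 60–74=4009
Period 2:
Births: 6919 * 0.46 = 3183
Group 2: 1012 * 0.961 = 973
Group 3: 6919 * 0.959 = 6635
Group 4: 2110 * 0.931 = 1964
Group 5: 11219 * 0.966 = 10838
Population now: 0–14=3183, 15–29=973, 30–44=6635, 45–59=1964, 60–74=10838
Period 3:
Births: 973 * 0.46 = 448
Group 2: 3183 * 0.961 = 3059
Group 3: 973 * 0.959 = 933
Group 4: 6635 * 0.931 = 6177
Group 5: 1964 * 0.966 = 1897
Population now: 0–14=448, 15–29=3059, 30–44=933, 45–59=6177, 60–74=1897
Total: 28300 → 12514; change = -15786; percentage change = -55.8%

-55.8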